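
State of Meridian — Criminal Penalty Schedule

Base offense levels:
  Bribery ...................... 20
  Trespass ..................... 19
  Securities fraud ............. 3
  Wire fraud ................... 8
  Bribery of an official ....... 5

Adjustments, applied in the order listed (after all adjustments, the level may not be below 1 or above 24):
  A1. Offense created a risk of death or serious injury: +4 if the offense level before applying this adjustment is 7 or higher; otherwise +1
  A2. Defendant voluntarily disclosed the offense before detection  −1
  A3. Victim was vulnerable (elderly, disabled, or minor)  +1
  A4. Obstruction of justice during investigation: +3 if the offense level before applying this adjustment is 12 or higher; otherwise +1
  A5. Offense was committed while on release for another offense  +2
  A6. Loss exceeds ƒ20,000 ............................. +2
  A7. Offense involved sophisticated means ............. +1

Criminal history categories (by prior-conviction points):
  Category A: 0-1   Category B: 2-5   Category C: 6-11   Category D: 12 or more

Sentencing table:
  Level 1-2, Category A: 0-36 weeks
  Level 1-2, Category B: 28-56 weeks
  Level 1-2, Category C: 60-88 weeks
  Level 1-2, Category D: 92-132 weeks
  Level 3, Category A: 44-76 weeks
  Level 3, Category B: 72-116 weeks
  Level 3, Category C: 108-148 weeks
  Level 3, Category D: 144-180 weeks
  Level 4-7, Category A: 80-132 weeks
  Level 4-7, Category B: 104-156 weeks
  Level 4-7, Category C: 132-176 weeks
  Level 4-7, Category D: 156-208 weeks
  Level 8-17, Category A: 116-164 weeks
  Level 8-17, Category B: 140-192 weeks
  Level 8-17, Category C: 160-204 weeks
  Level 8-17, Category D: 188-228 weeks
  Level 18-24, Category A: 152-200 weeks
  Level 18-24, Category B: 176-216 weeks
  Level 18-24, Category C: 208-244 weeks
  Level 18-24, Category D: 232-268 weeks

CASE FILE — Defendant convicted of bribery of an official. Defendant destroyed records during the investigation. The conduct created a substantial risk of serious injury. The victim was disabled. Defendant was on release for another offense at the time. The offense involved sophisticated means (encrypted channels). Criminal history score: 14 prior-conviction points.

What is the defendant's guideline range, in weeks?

Base offense level for bribery of an official: 5.
A1 applies (level before this adjustment is 5 < 7, so +1): 5 + 1 = 6.
A2 does not apply.
A3 applies: 6 + 1 = 7.
A4 applies (level before this adjustment is 7 < 12, so +1): 7 + 1 = 8.
A5 applies: 8 + 2 = 10.
A6 does not apply.
A7 applies: 10 + 1 = 11.
Final offense level: 11.
Criminal history: 14 prior points → Category D (12+).
Level 11 falls in the 8-17 band.
Grid: Level 8-17 × Category D = 188-228 weeks.

188-228 weeks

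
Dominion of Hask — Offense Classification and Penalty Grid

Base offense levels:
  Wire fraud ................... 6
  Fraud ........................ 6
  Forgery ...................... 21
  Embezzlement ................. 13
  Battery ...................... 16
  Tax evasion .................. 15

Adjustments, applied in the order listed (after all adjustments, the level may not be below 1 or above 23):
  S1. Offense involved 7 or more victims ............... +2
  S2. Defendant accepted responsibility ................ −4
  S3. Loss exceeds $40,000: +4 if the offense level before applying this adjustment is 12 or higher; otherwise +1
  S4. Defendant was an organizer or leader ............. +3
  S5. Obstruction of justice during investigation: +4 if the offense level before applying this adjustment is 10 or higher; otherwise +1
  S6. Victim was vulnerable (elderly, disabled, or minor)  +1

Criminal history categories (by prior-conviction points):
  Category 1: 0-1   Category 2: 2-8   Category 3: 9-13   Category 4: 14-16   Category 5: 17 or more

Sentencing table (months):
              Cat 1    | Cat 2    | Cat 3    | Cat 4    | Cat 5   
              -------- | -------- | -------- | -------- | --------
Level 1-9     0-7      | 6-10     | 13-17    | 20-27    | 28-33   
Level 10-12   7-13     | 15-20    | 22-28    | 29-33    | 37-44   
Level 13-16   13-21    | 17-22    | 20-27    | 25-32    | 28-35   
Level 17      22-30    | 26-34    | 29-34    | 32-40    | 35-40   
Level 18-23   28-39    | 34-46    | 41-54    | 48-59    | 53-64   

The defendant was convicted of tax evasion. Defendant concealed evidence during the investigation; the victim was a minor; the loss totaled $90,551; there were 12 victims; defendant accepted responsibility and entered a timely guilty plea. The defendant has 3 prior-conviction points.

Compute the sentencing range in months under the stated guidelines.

Base offense level for tax evasion: 15.
S1 applies: 15 + 2 = 17.
S2 applies: 17 − 4 = 13.
S3 applies (level before this adjustment is 13 ≥ 12, so +4): 13 + 4 = 17.
S4 does not apply.
S5 applies (level before this adjustment is 17 ≥ 10, so +4): 17 + 4 = 21.
S6 applies: 21 + 1 = 22.
Final offense level: 22.
Criminal history: 3 prior points → Category 2 (2-8).
Level 22 falls in the 18-23 band.
Grid: Level 18-23 × Category 2 = 34-46 months.

34-46 months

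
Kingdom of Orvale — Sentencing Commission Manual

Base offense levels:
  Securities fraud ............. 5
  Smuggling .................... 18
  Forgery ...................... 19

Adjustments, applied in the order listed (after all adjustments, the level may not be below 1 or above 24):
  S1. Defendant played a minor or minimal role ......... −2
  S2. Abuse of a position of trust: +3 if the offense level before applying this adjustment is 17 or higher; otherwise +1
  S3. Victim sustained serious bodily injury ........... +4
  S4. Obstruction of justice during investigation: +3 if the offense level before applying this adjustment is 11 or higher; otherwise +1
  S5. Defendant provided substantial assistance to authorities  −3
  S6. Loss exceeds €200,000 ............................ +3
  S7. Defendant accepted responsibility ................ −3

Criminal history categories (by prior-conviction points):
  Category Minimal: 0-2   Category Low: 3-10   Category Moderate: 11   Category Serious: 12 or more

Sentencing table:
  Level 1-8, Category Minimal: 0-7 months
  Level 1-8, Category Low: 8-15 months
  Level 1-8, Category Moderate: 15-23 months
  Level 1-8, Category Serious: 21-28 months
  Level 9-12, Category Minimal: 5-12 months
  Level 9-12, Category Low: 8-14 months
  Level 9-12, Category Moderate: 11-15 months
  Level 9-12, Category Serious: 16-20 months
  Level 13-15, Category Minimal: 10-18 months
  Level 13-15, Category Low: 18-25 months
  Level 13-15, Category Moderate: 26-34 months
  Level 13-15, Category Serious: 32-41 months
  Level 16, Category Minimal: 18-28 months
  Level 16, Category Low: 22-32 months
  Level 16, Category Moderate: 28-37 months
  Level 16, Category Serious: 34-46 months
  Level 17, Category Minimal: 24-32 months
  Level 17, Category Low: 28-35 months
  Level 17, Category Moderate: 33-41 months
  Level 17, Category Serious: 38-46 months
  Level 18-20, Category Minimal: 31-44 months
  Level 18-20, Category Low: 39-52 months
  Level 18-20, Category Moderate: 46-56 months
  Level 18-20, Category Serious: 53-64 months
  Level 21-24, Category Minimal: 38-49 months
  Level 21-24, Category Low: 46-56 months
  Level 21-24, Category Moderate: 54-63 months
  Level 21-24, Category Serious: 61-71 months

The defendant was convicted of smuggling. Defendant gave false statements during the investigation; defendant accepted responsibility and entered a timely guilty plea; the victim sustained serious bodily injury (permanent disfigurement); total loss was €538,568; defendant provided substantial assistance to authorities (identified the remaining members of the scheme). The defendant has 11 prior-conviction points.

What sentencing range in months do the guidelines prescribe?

54-63 months

Base offense level for smuggling: 18.
S3 applies: 18 + 4 = 22.
S4 applies (level before this adjustment is 22 ≥ 11, so +3): 22 + 3 = 25.
S5 applies: 25 − 3 = 22.
S6 applies: 22 + 3 = 25.
S7 applies: 25 − 3 = 22.
Final offense level: 22.
Criminal history: 11 prior points → Category Moderate (11).
Level 22 falls in the 21-24 band.
Grid: Level 21-24 × Category Moderate = 54-63 months.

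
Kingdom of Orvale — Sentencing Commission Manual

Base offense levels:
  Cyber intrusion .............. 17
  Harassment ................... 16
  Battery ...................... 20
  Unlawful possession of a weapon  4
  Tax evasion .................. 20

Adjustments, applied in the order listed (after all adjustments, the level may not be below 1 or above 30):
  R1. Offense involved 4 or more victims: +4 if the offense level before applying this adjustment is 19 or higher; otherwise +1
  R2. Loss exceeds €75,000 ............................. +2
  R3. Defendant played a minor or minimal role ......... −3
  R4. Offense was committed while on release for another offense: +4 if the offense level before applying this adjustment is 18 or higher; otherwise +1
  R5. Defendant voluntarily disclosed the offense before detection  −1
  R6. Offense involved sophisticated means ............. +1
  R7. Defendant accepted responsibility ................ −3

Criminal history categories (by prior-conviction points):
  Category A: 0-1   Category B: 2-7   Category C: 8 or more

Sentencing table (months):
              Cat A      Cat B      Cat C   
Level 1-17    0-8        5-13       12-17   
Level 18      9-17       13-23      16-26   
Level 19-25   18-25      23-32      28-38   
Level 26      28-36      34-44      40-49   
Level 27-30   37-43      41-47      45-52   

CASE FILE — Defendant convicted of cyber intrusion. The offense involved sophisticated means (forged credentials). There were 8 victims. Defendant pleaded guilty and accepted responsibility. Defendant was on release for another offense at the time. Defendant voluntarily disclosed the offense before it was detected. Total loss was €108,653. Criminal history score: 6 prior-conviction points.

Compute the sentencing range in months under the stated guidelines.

Base offense level for cyber intrusion: 17.
R1 applies (level before this adjustment is 17 < 19, so +1): 17 + 1 = 18.
R2 applies: 18 + 2 = 20.
R3 does not apply.
R4 applies (level before this adjustment is 20 ≥ 18, so +4): 20 + 4 = 24.
R5 applies: 24 − 1 = 23.
R6 applies: 23 + 1 = 24.
R7 applies: 24 − 3 = 21.
Final offense level: 21.
Criminal history: 6 prior points → Category B (2-7).
Level 21 falls in the 19-25 band.
Grid: Level 19-25 × Category B = 23-32 months.

23-32 months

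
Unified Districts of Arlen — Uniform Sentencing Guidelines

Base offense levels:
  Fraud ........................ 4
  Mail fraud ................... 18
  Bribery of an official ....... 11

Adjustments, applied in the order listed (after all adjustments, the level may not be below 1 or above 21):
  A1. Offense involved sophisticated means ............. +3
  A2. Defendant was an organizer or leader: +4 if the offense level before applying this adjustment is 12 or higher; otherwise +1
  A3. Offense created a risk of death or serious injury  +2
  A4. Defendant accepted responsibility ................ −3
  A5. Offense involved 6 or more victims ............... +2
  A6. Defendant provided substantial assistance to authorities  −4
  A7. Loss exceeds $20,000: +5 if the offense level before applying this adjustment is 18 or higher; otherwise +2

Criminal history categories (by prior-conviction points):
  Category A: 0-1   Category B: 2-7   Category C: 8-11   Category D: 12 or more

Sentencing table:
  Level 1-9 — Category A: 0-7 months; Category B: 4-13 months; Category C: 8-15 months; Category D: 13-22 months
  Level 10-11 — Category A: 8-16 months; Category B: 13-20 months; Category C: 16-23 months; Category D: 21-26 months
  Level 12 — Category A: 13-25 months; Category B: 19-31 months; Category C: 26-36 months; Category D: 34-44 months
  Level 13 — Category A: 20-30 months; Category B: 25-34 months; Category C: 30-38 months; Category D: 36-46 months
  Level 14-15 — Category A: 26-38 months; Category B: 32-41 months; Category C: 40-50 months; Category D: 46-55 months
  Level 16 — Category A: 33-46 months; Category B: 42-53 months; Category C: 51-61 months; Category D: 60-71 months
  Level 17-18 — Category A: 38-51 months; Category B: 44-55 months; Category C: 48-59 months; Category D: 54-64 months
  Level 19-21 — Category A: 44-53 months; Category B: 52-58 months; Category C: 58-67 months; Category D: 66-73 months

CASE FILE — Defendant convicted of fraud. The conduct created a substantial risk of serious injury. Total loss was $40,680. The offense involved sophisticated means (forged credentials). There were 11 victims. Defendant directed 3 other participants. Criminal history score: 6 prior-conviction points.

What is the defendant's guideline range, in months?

Base offense level for fraud: 4.
A1 applies: 4 + 3 = 7.
A2 applies (level before this adjustment is 7 < 12, so +1): 7 + 1 = 8.
A3 applies: 8 + 2 = 10.
A5 applies: 10 + 2 = 12.
A6 does not apply.
A7 applies (level before this adjustment is 12 < 18, so +2): 12 + 2 = 14.
Final offense level: 14.
Criminal history: 6 prior points → Category B (2-7).
Level 14 falls in the 14-15 band.
Grid: Level 14-15 × Category B = 32-41 months.

32-41 months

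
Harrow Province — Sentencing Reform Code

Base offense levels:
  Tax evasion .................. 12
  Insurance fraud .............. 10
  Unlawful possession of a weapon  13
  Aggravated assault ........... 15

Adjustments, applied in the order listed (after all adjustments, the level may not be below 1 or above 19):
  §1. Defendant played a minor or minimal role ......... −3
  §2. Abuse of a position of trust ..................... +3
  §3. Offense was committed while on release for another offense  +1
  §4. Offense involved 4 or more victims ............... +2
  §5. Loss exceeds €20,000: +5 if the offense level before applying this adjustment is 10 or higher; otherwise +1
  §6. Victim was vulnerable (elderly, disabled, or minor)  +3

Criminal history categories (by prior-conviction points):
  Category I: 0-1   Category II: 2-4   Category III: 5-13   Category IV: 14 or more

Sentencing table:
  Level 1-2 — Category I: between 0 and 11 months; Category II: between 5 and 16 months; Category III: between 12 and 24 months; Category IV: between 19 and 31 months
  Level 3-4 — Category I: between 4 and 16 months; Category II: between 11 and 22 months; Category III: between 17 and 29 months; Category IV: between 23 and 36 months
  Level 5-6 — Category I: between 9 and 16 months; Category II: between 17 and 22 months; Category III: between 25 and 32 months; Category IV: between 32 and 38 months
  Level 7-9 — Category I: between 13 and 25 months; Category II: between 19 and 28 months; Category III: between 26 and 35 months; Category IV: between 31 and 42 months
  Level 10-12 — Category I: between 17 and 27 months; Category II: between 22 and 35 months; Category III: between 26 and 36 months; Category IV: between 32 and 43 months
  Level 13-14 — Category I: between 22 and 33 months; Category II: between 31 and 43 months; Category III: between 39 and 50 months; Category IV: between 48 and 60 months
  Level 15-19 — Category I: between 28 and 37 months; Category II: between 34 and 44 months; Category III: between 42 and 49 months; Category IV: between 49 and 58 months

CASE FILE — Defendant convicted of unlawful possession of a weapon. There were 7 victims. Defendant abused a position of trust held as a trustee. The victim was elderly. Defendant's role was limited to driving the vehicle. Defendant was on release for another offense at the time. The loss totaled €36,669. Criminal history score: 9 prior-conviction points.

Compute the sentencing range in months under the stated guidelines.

Base offense level for unlawful possession of a weapon: 13.
§1 applies: 13 − 3 = 10.
§2 applies: 10 + 3 = 13.
§3 applies: 13 + 1 = 14.
§4 applies: 14 + 2 = 16.
§5 applies (level before this adjustment is 16 ≥ 10, so +5): 16 + 5 = 21.
§6 applies: 21 + 3 = 24.
Level 24 exceeds the maximum of 19; capped at 19.
Final offense level: 19.
Criminal history: 9 prior points → Category III (5-13).
Level 19 falls in the 15-19 band.
Grid: Level 15-19 × Category III = 42-49 months.

42-49 months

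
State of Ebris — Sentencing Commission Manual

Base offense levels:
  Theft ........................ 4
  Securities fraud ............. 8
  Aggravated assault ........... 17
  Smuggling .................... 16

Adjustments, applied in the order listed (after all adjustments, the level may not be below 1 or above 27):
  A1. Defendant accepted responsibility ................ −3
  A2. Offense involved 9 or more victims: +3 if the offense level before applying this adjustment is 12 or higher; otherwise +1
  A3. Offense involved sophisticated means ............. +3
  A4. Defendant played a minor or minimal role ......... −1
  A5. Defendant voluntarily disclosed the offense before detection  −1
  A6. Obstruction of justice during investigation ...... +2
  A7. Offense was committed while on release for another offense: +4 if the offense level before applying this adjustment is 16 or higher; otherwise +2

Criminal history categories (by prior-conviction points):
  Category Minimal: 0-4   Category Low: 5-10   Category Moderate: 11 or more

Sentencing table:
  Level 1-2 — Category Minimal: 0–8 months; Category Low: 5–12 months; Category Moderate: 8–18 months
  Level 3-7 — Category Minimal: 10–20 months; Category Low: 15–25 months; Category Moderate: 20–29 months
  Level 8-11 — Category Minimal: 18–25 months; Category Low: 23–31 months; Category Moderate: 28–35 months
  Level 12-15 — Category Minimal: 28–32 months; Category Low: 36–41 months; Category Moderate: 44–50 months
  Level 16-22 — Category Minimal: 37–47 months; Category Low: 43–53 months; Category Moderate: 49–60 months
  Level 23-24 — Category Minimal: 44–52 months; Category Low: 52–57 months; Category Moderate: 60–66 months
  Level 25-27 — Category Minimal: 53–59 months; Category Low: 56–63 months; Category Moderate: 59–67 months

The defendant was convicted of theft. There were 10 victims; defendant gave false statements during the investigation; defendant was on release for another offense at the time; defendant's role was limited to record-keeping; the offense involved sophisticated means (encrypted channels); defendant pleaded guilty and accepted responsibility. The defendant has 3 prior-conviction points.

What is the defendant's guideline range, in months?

18-25 months

Base offense level for theft: 4.
A1 applies: 4 − 3 = 1.
A2 applies (level before this adjustment is 1 < 12, so +1): 1 + 1 = 2.
A3 applies: 2 + 3 = 5.
A4 applies: 5 − 1 = 4.
A5 does not apply.
A6 applies: 4 + 2 = 6.
A7 applies (level before this adjustment is 6 < 16, so +2): 6 + 2 = 8.
Final offense level: 8.
Criminal history: 3 prior points → Category Minimal (0-4).
Level 8 falls in the 8-11 band.
Grid: Level 8-11 × Category Minimal = 18-25 months.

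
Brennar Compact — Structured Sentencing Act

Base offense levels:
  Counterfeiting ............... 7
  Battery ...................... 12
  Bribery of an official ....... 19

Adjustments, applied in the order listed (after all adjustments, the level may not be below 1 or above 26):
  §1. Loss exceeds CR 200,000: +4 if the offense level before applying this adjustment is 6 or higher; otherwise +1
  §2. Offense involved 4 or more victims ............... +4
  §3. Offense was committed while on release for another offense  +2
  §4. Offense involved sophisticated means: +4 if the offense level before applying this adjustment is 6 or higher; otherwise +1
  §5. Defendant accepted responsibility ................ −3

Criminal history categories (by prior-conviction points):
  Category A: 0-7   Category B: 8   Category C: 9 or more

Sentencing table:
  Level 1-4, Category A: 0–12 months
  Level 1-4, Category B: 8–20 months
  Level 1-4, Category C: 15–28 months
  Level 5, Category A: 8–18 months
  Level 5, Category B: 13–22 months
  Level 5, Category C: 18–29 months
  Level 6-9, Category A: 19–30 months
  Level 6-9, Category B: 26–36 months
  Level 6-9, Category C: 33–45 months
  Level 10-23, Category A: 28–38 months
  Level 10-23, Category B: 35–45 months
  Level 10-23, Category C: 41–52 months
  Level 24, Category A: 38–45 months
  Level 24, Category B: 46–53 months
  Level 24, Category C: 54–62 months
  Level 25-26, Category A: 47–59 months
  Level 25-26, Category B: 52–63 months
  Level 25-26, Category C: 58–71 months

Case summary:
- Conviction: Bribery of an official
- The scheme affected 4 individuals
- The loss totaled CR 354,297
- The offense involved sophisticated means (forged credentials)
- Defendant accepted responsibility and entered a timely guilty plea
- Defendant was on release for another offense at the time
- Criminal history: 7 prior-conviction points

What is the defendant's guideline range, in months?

Base offense level for bribery of an official: 19.
§1 applies (level before this adjustment is 19 ≥ 6, so +4): 19 + 4 = 23.
§2 applies: 23 + 4 = 27.
§3 applies: 27 + 2 = 29.
§4 applies (level before this adjustment is 29 ≥ 6, so +4): 29 + 4 = 33.
§5 applies: 33 − 3 = 30.
Level 30 exceeds the maximum of 26; capped at 26.
Final offense level: 26.
Criminal history: 7 prior points → Category A (0-7).
Level 26 falls in the 25-26 band.
Grid: Level 25-26 × Category A = 47-59 months.

47-59 months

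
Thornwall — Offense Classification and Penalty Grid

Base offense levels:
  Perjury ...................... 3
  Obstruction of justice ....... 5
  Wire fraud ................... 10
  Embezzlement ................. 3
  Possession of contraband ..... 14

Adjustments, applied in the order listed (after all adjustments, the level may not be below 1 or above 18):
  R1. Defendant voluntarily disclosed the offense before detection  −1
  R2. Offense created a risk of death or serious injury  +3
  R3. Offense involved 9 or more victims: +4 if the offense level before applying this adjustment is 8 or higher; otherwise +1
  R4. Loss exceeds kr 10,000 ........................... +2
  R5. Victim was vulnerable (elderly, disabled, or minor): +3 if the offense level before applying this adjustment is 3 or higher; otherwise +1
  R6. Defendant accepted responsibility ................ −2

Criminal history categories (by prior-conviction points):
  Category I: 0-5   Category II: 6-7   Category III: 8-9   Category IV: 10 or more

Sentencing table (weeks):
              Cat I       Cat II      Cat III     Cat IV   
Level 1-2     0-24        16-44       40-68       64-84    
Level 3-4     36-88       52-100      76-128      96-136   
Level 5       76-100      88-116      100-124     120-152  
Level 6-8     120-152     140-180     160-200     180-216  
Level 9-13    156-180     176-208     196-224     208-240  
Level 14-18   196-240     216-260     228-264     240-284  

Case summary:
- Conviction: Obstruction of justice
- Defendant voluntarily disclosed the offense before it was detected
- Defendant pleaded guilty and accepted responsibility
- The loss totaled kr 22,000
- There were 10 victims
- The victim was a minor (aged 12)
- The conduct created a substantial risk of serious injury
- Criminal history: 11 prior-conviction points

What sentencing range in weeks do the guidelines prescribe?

Base offense level for obstruction of justice: 5.
R1 applies: 5 − 1 = 4.
R2 applies: 4 + 3 = 7.
R3 applies (level before this adjustment is 7 < 8, so +1): 7 + 1 = 8.
R4 applies: 8 + 2 = 10.
R5 applies (level before this adjustment is 10 ≥ 3, so +3): 10 + 3 = 13.
R6 applies: 13 − 2 = 11.
Final offense level: 11.
Criminal history: 11 prior points → Category IV (10+).
Level 11 falls in the 9-13 band.
Grid: Level 9-13 × Category IV = 208-240 weeks.

208-240 weeks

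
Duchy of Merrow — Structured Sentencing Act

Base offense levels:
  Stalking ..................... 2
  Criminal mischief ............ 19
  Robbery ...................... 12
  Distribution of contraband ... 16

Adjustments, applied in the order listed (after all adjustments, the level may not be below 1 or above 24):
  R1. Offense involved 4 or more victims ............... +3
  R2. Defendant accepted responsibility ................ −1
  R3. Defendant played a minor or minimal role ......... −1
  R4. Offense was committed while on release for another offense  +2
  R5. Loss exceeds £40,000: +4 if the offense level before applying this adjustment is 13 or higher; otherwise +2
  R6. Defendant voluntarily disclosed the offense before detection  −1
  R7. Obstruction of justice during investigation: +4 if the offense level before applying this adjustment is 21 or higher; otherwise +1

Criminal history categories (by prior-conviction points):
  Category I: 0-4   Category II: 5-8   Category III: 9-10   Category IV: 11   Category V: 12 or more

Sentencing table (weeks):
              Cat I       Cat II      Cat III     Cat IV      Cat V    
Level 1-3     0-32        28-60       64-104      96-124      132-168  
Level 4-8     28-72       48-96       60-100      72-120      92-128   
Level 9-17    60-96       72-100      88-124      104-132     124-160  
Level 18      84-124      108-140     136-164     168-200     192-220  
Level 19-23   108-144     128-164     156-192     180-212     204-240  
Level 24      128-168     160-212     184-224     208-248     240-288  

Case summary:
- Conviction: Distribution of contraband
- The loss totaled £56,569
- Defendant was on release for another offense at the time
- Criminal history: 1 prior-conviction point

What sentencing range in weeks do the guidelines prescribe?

Base offense level for distribution of contraband: 16.
R1 does not apply.
R4 applies: 16 + 2 = 18.
R5 applies (level before this adjustment is 18 ≥ 13, so +4): 18 + 4 = 22.
R6 does not apply.
R7 does not apply.
Final offense level: 22.
Criminal history: 1 prior point → Category I (0-4).
Level 22 falls in the 19-23 band.
Grid: Level 19-23 × Category I = 108-144 weeks.

108-144 weeks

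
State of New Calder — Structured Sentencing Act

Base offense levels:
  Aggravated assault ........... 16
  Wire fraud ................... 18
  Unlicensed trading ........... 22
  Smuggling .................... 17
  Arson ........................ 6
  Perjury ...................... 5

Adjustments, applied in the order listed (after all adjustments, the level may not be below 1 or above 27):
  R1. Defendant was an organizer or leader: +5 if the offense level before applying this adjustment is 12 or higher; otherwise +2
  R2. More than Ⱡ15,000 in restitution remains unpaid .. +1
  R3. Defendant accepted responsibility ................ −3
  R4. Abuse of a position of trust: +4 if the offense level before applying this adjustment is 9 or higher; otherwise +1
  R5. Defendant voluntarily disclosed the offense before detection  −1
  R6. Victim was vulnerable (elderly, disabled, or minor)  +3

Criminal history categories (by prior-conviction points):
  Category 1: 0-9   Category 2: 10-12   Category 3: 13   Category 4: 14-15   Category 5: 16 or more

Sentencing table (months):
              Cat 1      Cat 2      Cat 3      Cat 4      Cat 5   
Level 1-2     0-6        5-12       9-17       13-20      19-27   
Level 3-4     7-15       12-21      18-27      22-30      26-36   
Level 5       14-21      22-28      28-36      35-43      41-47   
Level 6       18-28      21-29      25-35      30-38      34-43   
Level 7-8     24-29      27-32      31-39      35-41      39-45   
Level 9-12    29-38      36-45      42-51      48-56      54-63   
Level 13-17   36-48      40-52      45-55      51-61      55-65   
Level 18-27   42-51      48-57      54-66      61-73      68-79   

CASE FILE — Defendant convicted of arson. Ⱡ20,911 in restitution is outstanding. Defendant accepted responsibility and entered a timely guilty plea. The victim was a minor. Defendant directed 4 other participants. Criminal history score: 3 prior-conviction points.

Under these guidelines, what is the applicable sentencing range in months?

29-38 months

Base offense level for arson: 6.
R1 applies (level before this adjustment is 6 < 12, so +2): 6 + 2 = 8.
R2 applies: 8 + 1 = 9.
R3 applies: 9 − 3 = 6.
R5 does not apply.
R6 applies: 6 + 3 = 9.
Final offense level: 9.
Criminal history: 3 prior points → Category 1 (0-9).
Level 9 falls in the 9-12 band.
Grid: Level 9-12 × Category 1 = 29-38 months.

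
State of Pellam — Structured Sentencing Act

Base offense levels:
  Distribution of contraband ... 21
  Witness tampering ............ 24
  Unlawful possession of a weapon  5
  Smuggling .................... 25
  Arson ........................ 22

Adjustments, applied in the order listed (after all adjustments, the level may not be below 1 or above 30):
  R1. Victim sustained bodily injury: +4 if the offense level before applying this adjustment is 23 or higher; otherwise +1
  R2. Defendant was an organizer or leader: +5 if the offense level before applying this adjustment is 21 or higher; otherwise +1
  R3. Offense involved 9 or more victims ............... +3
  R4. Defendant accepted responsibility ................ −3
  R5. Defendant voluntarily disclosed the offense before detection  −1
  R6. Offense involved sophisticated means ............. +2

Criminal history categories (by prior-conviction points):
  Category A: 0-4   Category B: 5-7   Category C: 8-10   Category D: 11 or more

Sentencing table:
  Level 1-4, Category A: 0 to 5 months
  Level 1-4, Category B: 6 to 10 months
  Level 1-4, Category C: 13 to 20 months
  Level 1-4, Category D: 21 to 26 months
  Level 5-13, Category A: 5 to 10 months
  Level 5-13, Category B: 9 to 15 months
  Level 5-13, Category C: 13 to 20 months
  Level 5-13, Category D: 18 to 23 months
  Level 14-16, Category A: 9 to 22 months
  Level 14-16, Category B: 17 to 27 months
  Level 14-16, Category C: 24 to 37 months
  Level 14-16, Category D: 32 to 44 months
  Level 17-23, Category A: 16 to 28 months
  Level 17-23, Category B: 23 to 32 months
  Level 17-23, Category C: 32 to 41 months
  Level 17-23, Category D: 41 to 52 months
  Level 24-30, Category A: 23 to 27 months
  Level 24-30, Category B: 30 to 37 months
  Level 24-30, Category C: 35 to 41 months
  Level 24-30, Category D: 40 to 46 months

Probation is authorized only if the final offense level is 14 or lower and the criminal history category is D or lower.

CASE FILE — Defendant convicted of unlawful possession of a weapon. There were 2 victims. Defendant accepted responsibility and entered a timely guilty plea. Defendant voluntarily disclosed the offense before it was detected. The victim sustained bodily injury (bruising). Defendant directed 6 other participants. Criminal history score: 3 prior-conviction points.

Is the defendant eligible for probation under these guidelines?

Base offense level for unlawful possession of a weapon: 5.
R1 applies (level before this adjustment is 5 < 23, so +1): 5 + 1 = 6.
R2 applies (level before this adjustment is 6 < 21, so +1): 6 + 1 = 7.
R3 does not apply.
R4 applies: 7 − 3 = 4.
R5 applies: 4 − 1 = 3.
R6 does not apply.
Final offense level: 3.
Criminal history: 3 prior points → Category A (0-4).
Level 3 falls in the 1-4 band.
Grid: Level 1-4 × Category A = 0-5 months.
Probation check: level 3 ≤ 14 and category A ≤ D → eligible.

Yes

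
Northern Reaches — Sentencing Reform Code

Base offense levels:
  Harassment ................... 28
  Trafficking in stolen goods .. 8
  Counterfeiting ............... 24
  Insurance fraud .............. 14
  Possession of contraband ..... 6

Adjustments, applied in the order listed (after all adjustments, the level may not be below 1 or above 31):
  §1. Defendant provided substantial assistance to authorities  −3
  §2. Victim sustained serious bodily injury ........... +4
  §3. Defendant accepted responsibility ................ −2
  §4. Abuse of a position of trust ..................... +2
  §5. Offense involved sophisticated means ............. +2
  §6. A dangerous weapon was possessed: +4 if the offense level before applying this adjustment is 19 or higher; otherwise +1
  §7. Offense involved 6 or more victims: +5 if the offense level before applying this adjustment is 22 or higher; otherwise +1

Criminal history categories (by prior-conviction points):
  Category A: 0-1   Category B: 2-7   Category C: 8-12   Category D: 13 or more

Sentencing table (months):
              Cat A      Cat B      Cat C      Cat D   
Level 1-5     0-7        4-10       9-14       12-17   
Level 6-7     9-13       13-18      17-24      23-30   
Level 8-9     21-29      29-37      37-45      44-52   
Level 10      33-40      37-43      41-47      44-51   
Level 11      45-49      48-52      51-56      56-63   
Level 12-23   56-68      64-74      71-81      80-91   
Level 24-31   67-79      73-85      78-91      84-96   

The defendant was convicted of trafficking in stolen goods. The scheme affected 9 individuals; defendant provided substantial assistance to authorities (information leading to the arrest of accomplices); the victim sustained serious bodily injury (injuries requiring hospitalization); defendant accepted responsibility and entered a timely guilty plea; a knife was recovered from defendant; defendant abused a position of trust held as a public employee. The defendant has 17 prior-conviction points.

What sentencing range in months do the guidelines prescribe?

Base offense level for trafficking in stolen goods: 8.
§1 applies: 8 − 3 = 5.
§2 applies: 5 + 4 = 9.
§3 applies: 9 − 2 = 7.
§4 applies: 7 + 2 = 9.
§6 applies (level before this adjustment is 9 < 19, so +1): 9 + 1 = 10.
§7 applies (level before this adjustment is 10 < 22, so +1): 10 + 1 = 11.
Final offense level: 11.
Criminal history: 17 prior points → Category D (13+).
Level 11 falls in the 11 band.
Grid: Level 11 × Category D = 56-63 months.

56-63 months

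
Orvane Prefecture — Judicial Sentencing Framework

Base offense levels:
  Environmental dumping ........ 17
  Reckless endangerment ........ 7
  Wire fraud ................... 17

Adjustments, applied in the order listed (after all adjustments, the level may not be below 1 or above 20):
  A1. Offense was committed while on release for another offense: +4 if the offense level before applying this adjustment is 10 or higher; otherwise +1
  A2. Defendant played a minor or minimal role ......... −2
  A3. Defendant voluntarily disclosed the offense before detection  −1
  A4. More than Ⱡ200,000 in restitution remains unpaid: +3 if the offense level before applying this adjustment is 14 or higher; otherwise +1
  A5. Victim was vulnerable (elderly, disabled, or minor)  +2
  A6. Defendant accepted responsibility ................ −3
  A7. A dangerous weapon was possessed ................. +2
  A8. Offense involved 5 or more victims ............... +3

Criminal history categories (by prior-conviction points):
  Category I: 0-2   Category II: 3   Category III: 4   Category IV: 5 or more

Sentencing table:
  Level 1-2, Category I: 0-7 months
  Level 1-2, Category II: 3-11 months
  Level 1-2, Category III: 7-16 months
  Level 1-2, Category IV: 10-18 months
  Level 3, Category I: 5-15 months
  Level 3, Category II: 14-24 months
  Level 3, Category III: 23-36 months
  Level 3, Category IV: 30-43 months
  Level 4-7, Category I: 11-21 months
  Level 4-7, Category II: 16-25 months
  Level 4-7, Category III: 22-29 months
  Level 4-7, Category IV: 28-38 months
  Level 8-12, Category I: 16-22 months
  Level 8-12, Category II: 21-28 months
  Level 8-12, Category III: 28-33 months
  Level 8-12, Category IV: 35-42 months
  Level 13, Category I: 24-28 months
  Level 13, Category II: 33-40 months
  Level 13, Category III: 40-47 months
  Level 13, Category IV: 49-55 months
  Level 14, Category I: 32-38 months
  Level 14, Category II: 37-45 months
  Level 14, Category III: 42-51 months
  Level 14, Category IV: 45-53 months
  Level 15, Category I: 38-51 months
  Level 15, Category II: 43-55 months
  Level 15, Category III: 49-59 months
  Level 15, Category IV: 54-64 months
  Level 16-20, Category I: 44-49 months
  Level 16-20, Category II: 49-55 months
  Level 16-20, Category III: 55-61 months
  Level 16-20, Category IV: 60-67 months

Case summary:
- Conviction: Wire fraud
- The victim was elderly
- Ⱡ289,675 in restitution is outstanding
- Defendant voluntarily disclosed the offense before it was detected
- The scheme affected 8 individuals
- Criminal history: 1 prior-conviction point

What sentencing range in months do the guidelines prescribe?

Base offense level for wire fraud: 17.
A1 does not apply.
A2 does not apply.
A3 applies: 17 − 1 = 16.
A4 applies (level before this adjustment is 16 ≥ 14, so +3): 16 + 3 = 19.
A5 applies: 19 + 2 = 21.
A7 does not apply.
A8 applies: 21 + 3 = 24.
Level 24 exceeds the maximum of 20; capped at 20.
Final offense level: 20.
Criminal history: 1 prior point → Category I (0-2).
Level 20 falls in the 16-20 band.
Grid: Level 16-20 × Category I = 44-49 months.

44-49 months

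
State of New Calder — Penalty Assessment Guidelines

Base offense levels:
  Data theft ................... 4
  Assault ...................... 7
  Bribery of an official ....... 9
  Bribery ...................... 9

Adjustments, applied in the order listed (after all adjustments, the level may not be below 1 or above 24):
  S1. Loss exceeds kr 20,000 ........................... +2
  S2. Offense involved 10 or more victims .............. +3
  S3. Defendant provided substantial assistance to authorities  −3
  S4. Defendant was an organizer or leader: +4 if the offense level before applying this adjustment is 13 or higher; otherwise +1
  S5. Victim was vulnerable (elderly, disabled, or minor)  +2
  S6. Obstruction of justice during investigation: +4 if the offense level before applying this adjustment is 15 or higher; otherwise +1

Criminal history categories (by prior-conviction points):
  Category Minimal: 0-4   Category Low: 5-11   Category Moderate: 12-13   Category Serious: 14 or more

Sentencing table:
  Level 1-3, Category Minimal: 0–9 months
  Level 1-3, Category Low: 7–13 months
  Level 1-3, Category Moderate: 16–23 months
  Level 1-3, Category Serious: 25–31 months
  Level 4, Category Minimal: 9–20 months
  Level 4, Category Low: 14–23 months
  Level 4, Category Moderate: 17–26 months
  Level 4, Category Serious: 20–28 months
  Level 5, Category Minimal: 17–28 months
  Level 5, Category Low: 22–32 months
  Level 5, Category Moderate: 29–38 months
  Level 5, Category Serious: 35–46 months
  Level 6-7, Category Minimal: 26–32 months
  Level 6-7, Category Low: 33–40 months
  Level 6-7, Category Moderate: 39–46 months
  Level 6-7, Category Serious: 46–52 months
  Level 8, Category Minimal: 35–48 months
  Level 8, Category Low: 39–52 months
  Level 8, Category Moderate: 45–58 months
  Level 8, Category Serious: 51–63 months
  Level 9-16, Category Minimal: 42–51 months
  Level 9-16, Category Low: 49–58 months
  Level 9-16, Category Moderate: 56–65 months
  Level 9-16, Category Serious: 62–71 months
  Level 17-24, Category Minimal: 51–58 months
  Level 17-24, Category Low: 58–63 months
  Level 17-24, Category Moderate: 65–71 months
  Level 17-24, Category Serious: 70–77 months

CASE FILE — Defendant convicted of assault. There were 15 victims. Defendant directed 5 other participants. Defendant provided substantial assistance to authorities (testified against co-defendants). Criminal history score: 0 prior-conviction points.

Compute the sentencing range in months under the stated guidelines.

Base offense level for assault: 7.
S2 applies: 7 + 3 = 10.
S3 applies: 10 − 3 = 7.
S4 applies (level before this adjustment is 7 < 13, so +1): 7 + 1 = 8.
Final offense level: 8.
Criminal history: 0 prior points → Category Minimal (0-4).
Level 8 falls in the 8 band.
Grid: Level 8 × Category Minimal = 35-48 months.

35-48 months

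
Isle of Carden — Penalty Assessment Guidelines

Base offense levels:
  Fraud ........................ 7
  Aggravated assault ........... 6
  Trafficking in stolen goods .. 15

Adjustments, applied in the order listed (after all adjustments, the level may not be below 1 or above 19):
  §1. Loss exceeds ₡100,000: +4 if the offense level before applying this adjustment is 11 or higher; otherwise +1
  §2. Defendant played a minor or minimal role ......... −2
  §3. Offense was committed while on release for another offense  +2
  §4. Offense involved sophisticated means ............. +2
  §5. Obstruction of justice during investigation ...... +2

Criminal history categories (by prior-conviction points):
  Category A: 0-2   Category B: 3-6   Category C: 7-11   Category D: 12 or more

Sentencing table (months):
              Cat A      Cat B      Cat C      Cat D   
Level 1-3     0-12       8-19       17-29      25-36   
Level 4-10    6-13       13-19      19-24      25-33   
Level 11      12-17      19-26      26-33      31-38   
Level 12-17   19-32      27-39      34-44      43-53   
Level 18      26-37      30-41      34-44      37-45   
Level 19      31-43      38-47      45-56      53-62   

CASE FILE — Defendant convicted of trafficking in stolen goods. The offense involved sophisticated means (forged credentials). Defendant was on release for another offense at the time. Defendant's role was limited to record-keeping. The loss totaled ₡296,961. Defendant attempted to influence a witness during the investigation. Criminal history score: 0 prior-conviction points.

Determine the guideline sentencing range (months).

Base offense level for trafficking in stolen goods: 15.
§1 applies (level before this adjustment is 15 ≥ 11, so +4): 15 + 4 = 19.
§2 applies: 19 − 2 = 17.
§3 applies: 17 + 2 = 19.
§4 applies: 19 + 2 = 21.
§5 applies: 21 + 2 = 23.
Level 23 exceeds the maximum of 19; capped at 19.
Final offense level: 19.
Criminal history: 0 prior points → Category A (0-2).
Level 19 falls in the 19 band.
Grid: Level 19 × Category A = 31-43 months.

31-43 months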